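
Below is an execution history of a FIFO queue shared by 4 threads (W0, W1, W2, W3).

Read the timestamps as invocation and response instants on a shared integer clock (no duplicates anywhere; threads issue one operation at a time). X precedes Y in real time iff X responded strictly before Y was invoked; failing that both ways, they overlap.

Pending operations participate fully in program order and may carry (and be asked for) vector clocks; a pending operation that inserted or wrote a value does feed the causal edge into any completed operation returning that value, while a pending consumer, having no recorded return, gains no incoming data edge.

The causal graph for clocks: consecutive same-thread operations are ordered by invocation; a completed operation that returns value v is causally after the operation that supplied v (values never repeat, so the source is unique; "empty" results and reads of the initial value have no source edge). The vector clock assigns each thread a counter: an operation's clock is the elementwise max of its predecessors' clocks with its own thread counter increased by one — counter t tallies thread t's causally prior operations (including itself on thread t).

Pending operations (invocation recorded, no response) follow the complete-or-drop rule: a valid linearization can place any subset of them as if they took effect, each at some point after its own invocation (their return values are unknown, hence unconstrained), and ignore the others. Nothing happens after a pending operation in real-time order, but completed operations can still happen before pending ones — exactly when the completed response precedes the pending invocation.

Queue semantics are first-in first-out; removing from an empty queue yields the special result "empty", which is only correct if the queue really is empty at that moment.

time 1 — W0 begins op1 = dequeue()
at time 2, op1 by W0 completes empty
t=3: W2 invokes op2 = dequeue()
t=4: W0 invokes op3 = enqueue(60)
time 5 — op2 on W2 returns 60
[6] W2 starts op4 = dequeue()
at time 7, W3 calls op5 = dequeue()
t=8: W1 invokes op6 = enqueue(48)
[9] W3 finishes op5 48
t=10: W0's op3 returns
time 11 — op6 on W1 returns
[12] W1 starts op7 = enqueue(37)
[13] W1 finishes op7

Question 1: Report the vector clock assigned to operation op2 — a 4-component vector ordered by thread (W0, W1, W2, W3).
Answer: (2, 0, 1, 0)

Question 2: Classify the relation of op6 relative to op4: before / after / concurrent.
Answer: concurrent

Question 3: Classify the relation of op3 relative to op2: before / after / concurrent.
Answer: concurrent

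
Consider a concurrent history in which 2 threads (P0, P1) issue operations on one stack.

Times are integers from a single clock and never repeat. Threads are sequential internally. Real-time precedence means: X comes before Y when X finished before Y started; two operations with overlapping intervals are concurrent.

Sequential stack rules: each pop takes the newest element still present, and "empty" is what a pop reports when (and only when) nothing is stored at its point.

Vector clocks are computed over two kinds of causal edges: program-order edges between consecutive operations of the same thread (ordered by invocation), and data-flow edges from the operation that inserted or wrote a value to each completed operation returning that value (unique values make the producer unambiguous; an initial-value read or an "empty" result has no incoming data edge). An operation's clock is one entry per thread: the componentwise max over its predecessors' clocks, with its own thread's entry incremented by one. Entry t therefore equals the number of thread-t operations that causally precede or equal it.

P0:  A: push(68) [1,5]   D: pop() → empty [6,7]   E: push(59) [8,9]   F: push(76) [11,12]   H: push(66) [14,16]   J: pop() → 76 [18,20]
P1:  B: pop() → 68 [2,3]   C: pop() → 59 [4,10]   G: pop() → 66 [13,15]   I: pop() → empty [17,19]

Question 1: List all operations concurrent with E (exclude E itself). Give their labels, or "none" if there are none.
C

overlap test against E [8,9]: concurrent iff the interval meets 8..9
A [1,5]: before
B [2,3]: before
C [4,10]: concurrent
D [6,7]: before
F [11,12]: after
G [13,15]: after
H [14,16]: after
I [17,19]: after
J [18,20]: after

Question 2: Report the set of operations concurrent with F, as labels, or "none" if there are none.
none

F runs from 11 to 12; window-overlapping ops are concurrent
A [1,5]: before
B [2,3]: before
C [4,10]: before
D [6,7]: before
E [8,9]: before
G [13,15]: after
H [14,16]: after
I [17,19]: after
J [18,20]: after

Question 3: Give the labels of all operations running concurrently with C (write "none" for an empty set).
A, D, E

concurrent with C ([4,10]): every op whose interval crosses 4..10
A [1,5]: concurrent
B [2,3]: before
D [6,7]: concurrent
E [8,9]: concurrent
F [11,12]: after
G [13,15]: after
H [14,16]: after
I [17,19]: after
J [18,20]: after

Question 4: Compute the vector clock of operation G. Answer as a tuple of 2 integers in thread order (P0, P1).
(5, 3)

root op A, invoked 1: fresh clock plus P0's own tick → (1, 0)
VC(B, invoked at 2): max of VC(A)=(1, 0), then +1 on thread P1 → (1, 1)
VC(D, invoked at 6): max of VC(A)=(1, 0), then +1 on thread P0 → (2, 0)
VC(E, invoked at 8): max of VC(D)=(2, 0), then +1 on thread P0 → (3, 0)
VC(F, invoked at 11): max of VC(E)=(3, 0), then +1 on thread P0 → (4, 0)
VC(C, invoked at 4): max of VC(B)=(1, 1), VC(E)=(3, 0), then +1 on thread P1 → (3, 2)
VC(H, invoked at 14): max of VC(F)=(4, 0), then +1 on thread P0 → (5, 0)
VC(J, invoked at 18): max of VC(F)=(4, 0), VC(H)=(5, 0), then +1 on thread P0 → (6, 0)
VC(G, invoked at 13): max of VC(C)=(3, 2), VC(H)=(5, 0), then +1 on thread P1 → (5, 3)
VC(I, invoked at 17): max of VC(G)=(5, 3), then +1 on thread P1 → (5, 4)
target: VC(G) = (5, 3)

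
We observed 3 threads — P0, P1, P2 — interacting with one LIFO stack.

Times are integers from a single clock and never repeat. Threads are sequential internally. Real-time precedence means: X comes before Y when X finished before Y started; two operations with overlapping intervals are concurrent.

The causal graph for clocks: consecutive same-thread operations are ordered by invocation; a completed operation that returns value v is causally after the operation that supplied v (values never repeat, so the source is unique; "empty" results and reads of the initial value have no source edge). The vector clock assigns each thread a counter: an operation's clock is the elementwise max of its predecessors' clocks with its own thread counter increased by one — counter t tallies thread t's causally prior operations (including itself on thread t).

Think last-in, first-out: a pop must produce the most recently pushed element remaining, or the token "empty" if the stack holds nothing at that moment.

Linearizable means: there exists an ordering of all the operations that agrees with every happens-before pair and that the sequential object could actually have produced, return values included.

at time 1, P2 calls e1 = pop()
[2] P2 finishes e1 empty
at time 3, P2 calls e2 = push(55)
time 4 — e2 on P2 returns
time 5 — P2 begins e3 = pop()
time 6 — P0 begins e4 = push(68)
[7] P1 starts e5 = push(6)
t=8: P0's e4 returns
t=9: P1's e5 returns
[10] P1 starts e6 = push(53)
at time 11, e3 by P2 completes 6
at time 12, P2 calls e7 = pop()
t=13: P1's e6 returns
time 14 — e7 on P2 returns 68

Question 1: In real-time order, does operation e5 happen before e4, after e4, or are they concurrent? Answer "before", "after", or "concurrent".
Answer: concurrent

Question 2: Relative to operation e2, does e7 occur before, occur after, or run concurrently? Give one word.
Answer: after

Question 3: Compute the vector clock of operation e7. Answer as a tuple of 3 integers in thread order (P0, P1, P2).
Answer: (1, 1, 4)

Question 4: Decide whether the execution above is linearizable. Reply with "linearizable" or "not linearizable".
a witness: e1, e2, e4, e5, e3, e7, e6
step 1: e1 pop() → empty — stack <>
step 2: e2 push(55) — stack <55>
step 3: e4 push(68) — stack <55,68>
step 4: e5 push(6) — stack <55,68,6>
step 5: e3 pop() → 6 — stack <55,68>
step 6: e7 pop() → 68 — stack <55>
step 7: e6 push(53) — stack <55,53>

linearizable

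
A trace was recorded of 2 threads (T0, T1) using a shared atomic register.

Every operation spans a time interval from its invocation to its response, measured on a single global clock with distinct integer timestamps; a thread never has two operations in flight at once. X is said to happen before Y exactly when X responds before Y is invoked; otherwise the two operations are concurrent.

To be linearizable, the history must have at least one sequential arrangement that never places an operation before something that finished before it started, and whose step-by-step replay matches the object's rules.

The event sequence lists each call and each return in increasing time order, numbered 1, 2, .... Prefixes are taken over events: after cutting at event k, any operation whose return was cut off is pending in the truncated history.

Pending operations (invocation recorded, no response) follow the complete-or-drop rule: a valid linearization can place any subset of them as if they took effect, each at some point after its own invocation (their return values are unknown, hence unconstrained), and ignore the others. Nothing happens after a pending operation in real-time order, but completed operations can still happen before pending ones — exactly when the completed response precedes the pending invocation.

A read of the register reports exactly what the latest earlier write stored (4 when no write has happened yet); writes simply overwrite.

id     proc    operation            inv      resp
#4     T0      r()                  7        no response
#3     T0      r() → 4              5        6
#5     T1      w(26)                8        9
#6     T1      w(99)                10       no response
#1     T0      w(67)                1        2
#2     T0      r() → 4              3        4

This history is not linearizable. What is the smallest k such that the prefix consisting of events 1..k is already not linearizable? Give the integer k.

events 1..3 are still linearizable — one witness is #1:
step 1: #1 w(67) — value 67
with event 4 included (#2 responding at time 4), all real-time-consistent orders fail
one such order, #1, #2, breaks at step 2 where #2 r() → 4 is illegal

4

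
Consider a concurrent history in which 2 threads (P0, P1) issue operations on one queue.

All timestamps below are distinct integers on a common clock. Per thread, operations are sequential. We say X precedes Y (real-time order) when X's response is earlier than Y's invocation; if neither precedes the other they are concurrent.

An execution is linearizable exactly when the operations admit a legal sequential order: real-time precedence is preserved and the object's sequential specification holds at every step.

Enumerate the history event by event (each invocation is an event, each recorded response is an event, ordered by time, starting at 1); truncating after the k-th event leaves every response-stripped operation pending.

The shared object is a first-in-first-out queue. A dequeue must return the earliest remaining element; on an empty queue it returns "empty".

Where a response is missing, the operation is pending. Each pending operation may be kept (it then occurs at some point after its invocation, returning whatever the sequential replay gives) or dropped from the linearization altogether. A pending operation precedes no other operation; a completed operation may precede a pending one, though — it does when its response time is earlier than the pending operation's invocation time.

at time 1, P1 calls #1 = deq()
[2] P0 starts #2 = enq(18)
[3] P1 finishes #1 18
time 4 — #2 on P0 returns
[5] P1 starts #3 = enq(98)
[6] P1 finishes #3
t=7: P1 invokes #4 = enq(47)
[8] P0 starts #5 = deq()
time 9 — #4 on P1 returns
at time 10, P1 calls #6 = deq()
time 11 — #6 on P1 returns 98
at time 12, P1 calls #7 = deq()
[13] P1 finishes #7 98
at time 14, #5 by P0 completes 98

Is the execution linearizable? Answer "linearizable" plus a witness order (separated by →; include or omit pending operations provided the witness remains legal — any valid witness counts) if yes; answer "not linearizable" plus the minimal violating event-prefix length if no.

not linearizable — minimal violating prefix: 13 events

already the first 13 events (up to #7's response at time 13) admit no linearization; the first 12 still do
the 6 completed operations admit 2 real-time orders; each fails the queue replay
no escape via the 1 pending operation (#5): every completion choice fails
one such order, #1, #2, #3, #4, #6, #7 (pending dropped), breaks at step 1 where #1 deq() → 18 is illegal
one such order, #2, #1, #3, #4, #6, #7 (pending dropped), breaks at step 6 where #7 deq() → 98 is illegal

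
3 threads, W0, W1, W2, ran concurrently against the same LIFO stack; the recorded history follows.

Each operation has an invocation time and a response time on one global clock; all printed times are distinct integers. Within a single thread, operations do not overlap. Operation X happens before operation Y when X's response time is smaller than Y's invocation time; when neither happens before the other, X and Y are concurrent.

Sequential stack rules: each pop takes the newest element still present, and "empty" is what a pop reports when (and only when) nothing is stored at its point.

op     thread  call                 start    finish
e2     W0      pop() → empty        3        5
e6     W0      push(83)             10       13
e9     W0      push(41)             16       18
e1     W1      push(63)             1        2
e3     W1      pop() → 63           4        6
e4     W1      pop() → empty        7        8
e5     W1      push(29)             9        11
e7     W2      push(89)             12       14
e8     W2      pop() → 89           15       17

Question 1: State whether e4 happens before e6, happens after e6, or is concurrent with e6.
before

e4 spans [7,8], e6 spans [10,13]
resp(e4)=8 < inv(e6)=10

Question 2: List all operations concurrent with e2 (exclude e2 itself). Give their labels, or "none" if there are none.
e3

e2 runs from 3 to 5; window-overlapping ops are concurrent
e1 [1,2]: before
e3 [4,6]: concurrent
e4 [7,8]: after
e5 [9,11]: after
e6 [10,13]: after
e7 [12,14]: after
e8 [15,17]: after
e9 [16,18]: after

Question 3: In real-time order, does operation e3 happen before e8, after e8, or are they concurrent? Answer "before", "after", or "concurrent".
before

e3 spans [4,6], e8 spans [15,17]
resp(e3)=6 < inv(e8)=15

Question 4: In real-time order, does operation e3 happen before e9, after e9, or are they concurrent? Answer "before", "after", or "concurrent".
before

e3 spans [4,6], e9 spans [16,18]
resp(e3)=6 < inv(e9)=16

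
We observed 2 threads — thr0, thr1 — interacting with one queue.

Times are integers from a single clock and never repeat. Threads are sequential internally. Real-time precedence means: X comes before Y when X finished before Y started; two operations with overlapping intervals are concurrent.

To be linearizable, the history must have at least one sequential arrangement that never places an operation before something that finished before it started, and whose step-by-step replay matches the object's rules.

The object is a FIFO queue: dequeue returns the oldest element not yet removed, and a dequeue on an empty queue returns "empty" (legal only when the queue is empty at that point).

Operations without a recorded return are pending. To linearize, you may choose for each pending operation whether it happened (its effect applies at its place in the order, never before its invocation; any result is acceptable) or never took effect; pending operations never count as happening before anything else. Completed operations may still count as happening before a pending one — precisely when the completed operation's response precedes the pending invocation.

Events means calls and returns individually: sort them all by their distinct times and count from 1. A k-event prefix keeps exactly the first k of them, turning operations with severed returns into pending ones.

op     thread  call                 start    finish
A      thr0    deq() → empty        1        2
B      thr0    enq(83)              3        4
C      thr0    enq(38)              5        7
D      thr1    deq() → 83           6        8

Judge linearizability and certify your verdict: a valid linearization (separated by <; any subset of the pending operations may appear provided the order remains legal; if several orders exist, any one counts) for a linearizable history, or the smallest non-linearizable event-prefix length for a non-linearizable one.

after step 1 (A deq() → empty): queue <>
after step 2 (B enq(83)): queue <83>
after step 3 (C enq(38)): queue <83,38>
after step 4 (D deq() → 83): queue <38>

linearizable — witness: A < B < C < D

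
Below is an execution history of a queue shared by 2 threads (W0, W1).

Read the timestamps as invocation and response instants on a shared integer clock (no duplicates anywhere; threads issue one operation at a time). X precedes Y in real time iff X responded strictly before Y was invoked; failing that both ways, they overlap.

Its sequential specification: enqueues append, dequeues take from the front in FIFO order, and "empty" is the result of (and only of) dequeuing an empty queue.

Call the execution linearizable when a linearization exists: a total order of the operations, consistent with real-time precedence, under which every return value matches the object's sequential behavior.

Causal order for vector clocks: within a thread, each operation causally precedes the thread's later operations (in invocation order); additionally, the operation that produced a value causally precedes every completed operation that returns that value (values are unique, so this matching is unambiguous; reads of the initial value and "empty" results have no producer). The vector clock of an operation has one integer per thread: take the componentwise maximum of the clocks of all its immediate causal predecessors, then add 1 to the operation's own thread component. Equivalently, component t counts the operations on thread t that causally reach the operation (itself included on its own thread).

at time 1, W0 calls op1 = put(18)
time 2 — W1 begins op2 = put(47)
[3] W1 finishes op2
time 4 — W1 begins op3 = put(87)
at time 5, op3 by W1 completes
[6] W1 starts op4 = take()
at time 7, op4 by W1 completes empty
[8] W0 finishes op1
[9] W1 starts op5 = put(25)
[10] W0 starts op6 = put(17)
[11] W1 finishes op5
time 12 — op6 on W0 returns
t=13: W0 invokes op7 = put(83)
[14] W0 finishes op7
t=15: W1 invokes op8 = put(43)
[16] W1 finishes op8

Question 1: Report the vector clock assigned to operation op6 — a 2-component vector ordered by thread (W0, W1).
op2, invoked 2, has no incoming edges; only W1's bump applies → (0, 1)
op1, invoked 1, has no incoming edges; only W0's bump applies → (1, 0)
merge at op3 (invoked 4): VC(op2)=(0, 1), own-thread bump on W1 → (0, 2)
merge at op6 (invoked 10): VC(op1)=(1, 0), own-thread bump on W0 → (2, 0)
merge at op4 (invoked 6): VC(op3)=(0, 2), own-thread bump on W1 → (0, 3)
merge at op7 (invoked 13): VC(op6)=(2, 0), own-thread bump on W0 → (3, 0)
merge at op5 (invoked 9): VC(op4)=(0, 3), own-thread bump on W1 → (0, 4)
merge at op8 (invoked 15): VC(op5)=(0, 4), own-thread bump on W1 → (0, 5)
target: VC(op6) = (2, 0)

(2, 0)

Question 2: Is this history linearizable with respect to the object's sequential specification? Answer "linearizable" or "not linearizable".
events 1..6 are fine; event 7 — the response of op4 at time 7 — makes the prefix non-linearizable
one real-time candidate order over the 3 completed operations — the queue replay rejects it
every completion of the 1 pending operation (op1) was checked; none linearizes
for example op2, op3, op4 (pending dropped) fails at step 3: op4 take() → empty is not legal there

not linearizable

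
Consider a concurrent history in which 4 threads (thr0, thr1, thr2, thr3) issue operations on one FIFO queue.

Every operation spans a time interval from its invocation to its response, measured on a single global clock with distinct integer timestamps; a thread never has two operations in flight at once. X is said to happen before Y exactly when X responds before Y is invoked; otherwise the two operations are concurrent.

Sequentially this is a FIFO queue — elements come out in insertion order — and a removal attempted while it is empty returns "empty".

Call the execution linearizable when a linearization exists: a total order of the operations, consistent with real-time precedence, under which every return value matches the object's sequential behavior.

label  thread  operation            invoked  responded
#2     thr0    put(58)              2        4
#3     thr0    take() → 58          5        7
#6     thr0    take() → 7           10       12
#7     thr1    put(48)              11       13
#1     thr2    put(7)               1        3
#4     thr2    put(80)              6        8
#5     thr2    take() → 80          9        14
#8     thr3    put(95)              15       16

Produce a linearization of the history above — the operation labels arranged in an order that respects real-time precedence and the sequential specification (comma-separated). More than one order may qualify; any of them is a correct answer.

after step 1 (#2 put(58)): queue <58>
after step 2 (#1 put(7)): queue <58,7>
after step 3 (#3 take() → 58): queue <7>
after step 4 (#4 put(80)): queue <7,80>
after step 5 (#6 take() → 7): queue <80>
after step 6 (#5 take() → 80): queue <>
after step 7 (#7 put(48)): queue <48>
after step 8 (#8 put(95)): queue <48,95>

#2, #1, #3, #4, #6, #5, #7, #8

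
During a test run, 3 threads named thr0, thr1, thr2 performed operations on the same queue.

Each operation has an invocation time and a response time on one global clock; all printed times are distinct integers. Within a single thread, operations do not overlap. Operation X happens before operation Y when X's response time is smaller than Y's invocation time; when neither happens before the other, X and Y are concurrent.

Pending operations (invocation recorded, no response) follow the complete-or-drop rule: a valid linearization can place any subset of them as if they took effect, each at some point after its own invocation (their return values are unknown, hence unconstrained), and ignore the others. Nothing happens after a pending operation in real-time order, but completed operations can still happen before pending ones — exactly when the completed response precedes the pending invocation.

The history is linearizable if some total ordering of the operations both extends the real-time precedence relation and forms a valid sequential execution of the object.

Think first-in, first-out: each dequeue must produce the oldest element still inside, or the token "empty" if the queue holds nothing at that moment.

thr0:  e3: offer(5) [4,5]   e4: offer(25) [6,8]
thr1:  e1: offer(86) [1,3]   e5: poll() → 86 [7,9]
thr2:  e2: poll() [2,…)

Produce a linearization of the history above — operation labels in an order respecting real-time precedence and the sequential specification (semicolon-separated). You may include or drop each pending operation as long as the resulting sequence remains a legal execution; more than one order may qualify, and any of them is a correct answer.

e1; e3; e4; e5

step 1: e1 offer(86) — queue <86>
step 2: e3 offer(5) — queue <86,5>
step 3: e4 offer(25) — queue <86,5,25>
step 4: e5 poll() → 86 — queue <5,25>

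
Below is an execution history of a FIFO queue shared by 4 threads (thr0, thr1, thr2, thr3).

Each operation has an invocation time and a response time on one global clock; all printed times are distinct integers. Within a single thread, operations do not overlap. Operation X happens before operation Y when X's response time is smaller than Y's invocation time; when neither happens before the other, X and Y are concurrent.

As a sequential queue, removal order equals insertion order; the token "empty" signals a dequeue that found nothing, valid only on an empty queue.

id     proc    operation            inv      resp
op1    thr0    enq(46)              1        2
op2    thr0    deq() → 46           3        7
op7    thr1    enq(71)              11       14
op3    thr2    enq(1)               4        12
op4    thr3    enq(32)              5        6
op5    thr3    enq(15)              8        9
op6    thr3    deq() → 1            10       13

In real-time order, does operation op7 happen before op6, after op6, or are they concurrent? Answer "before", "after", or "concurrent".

concurrent

op7 spans [11,14], op6 spans [10,13]
the intervals overlap in both directions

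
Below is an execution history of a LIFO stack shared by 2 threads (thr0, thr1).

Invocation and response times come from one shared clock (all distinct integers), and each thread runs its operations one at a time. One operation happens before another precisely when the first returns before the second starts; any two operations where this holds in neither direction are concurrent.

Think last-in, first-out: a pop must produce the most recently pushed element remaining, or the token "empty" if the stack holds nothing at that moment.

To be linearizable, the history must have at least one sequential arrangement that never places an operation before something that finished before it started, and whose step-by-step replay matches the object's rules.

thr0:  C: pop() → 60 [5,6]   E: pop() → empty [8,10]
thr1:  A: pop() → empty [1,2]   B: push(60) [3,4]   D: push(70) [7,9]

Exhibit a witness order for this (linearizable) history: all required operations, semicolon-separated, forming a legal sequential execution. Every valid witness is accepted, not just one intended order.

A; B; C; E; D

after step 1 (A pop() → empty): stack <>
after step 2 (B push(60)): stack <60>
after step 3 (C pop() → 60): stack <>
after step 4 (E pop() → empty): stack <>
after step 5 (D push(70)): stack <70>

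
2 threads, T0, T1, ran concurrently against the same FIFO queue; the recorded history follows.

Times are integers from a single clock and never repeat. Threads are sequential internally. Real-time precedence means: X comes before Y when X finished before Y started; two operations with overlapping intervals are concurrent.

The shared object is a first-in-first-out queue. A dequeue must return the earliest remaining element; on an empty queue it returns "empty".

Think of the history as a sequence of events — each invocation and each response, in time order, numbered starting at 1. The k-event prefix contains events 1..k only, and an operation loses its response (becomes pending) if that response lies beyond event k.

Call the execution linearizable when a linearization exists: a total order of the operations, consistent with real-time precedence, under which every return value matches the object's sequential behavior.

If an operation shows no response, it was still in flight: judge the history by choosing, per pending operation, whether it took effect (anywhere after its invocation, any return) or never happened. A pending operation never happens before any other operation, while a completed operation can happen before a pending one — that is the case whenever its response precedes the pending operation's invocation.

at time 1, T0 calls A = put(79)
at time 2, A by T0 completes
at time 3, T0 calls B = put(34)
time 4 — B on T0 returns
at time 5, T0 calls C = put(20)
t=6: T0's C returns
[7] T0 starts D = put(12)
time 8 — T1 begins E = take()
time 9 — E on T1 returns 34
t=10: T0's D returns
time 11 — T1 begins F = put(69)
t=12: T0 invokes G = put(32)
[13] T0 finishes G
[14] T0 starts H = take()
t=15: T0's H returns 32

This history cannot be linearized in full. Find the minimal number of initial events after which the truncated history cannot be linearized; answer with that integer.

a valid linearization of events 1..8 exists, for instance A, B, C:
after step 1 (A put(79)): queue <79>
after step 2 (B put(34)): queue <79,34>
after step 3 (C put(20)): queue <79,34,20>
with event 9 included (E responding at time 9), all real-time-consistent orders fail
include/drop combinations of the 1 pending operation (D) were all tried; none helps
e.g. A, B, C, E (pending dropped): illegal at step 4, since E take() → 34 cannot apply there

9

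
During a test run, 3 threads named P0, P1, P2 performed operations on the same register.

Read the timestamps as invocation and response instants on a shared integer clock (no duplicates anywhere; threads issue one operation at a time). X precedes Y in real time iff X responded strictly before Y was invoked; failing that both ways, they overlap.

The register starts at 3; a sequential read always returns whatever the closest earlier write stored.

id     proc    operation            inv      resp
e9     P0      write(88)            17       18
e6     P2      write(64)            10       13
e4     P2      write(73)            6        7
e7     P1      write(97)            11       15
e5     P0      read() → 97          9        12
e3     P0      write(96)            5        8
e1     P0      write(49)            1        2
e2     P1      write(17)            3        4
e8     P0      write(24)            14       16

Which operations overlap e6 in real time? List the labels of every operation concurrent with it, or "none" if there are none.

e6 spans [10,13]; an op avoiding the whole window 10..13 is ordered, any other is concurrent
e1 [1,2]: before
e2 [3,4]: before
e3 [5,8]: before
e4 [6,7]: before
e5 [9,12]: concurrent
e7 [11,15]: concurrent
e8 [14,16]: after
e9 [17,18]: after

e5, e7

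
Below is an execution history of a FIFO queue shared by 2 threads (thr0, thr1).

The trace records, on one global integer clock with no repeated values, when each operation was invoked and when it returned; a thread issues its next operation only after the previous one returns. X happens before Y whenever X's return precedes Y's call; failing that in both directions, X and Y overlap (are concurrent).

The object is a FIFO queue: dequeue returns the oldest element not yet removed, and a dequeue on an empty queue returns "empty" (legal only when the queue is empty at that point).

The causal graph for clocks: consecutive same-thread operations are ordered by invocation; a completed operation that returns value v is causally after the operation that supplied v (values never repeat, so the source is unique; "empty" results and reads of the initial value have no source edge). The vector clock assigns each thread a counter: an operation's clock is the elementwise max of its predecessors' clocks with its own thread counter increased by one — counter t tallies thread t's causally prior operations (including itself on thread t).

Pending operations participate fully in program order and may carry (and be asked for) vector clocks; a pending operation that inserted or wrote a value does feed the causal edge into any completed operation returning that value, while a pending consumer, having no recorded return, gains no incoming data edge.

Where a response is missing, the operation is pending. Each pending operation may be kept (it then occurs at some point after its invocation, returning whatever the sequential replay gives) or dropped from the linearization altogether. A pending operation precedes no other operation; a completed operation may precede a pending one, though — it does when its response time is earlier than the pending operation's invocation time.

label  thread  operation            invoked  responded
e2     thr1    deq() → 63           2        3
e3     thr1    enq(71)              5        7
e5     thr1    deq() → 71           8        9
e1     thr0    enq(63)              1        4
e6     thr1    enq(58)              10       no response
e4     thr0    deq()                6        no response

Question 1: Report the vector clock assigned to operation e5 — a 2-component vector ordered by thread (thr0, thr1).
Answer: (1, 3)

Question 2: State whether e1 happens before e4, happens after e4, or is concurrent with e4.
Answer: before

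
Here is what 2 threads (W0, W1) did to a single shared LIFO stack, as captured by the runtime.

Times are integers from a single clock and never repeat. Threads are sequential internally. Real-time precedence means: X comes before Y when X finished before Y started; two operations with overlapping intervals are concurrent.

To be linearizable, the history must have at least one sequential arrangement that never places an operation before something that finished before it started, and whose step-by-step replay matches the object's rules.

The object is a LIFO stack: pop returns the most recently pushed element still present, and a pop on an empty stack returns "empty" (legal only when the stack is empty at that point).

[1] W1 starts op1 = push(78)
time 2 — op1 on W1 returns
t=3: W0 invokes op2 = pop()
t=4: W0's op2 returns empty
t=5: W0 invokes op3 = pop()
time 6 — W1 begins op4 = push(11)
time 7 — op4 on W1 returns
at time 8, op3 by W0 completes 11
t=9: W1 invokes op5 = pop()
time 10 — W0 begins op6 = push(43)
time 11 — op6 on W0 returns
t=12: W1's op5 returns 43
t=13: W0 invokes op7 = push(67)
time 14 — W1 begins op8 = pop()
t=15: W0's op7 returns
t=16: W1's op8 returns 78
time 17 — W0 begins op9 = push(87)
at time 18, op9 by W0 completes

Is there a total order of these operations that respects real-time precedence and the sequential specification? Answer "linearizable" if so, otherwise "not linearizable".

already the first 4 events (up to op2's response at time 4) admit no linearization; the first 3 still do
exhaustive check: the 2 completed LIFO stack ops admit one real-time order; illegal
one such order, op1, op2, breaks at step 2 where op2 pop() → empty is illegal

not linearizable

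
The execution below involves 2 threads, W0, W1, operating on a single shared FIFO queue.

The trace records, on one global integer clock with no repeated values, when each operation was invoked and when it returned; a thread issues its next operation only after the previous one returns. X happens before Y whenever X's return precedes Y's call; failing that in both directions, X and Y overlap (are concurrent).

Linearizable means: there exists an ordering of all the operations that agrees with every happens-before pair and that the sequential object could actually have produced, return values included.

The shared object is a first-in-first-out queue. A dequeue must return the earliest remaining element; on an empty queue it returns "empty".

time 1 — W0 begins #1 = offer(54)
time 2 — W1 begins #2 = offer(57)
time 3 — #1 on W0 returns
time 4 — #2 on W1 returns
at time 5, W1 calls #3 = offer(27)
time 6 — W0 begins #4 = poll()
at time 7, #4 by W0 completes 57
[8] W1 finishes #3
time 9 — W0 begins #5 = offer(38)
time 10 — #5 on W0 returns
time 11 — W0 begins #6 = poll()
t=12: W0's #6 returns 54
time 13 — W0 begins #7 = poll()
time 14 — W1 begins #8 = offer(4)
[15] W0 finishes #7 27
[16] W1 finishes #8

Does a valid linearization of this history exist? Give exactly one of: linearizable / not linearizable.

linearizable

witness order: #2, #1, #3, #4, #5, #6, #7, #8
step 1: #2 offer(57) — queue <57>
step 2: #1 offer(54) — queue <57,54>
step 3: #3 offer(27) — queue <57,54,27>
step 4: #4 poll() → 57 — queue <54,27>
step 5: #5 offer(38) — queue <54,27,38>
step 6: #6 poll() → 54 — queue <27,38>
step 7: #7 poll() → 27 — queue <38>
step 8: #8 offer(4) — queue <38,4>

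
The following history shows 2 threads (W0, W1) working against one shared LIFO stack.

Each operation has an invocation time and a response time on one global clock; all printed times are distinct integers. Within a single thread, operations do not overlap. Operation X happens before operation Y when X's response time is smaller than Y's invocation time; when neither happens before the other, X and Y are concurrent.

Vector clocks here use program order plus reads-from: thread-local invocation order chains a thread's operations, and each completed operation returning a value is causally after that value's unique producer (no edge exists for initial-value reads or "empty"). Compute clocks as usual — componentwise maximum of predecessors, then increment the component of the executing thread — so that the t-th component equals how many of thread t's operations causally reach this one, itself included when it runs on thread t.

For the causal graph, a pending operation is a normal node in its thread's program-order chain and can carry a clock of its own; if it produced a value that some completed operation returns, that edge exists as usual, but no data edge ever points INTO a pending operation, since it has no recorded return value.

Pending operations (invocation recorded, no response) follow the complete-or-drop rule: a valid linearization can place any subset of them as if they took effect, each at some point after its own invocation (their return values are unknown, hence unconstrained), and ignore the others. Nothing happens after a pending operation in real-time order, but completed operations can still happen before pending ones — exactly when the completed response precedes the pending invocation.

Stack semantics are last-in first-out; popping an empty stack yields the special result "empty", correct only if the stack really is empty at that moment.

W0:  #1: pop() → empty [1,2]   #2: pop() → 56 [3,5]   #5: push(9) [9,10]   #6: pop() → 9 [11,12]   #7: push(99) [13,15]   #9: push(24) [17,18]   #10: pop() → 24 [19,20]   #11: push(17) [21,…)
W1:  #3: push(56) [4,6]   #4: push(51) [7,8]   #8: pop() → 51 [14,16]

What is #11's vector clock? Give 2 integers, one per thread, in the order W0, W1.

VC(#3, invoked at 4): no causal predecessors; +1 on W1 → (0, 1)
VC(#1, invoked at 1): no causal predecessors; +1 on W0 → (1, 0)
invoked at 7, #4 merges VC(#3)=(0, 1) and bumps W1's slot → (0, 2)
invoked at 14, #8 merges VC(#4)=(0, 2) and bumps W1's slot → (0, 3)
invoked at 3, #2 merges VC(#1)=(1, 0), VC(#3)=(0, 1) and bumps W0's slot → (2, 1)
invoked at 9, #5 merges VC(#2)=(2, 1) and bumps W0's slot → (3, 1)
invoked at 11, #6 merges VC(#5)=(3, 1) and bumps W0's slot → (4, 1)
invoked at 13, #7 merges VC(#6)=(4, 1) and bumps W0's slot → (5, 1)
invoked at 17, #9 merges VC(#7)=(5, 1) and bumps W0's slot → (6, 1)
invoked at 19, #10 merges VC(#9)=(6, 1) and bumps W0's slot → (7, 1)
invoked at 21, #11 merges VC(#10)=(7, 1) and bumps W0's slot → (8, 1)
target: VC(#11) = (8, 1)

(8, 1)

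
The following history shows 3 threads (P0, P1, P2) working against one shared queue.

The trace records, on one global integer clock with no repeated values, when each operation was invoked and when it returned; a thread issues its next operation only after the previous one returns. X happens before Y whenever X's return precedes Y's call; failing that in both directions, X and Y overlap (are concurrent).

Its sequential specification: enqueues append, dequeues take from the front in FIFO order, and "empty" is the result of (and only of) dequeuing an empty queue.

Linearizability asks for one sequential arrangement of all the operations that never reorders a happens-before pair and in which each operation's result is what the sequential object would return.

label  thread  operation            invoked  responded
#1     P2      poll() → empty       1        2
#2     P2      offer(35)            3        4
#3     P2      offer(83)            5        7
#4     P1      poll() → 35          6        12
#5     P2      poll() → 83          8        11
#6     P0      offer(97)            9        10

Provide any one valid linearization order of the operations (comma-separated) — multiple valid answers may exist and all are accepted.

#1, #2, #3, #4, #5, #6

after step 1 (#1 poll() → empty): queue <>
after step 2 (#2 offer(35)): queue <35>
after step 3 (#3 offer(83)): queue <35,83>
after step 4 (#4 poll() → 35): queue <83>
after step 5 (#5 poll() → 83): queue <>
after step 6 (#6 offer(97)): queue <97>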